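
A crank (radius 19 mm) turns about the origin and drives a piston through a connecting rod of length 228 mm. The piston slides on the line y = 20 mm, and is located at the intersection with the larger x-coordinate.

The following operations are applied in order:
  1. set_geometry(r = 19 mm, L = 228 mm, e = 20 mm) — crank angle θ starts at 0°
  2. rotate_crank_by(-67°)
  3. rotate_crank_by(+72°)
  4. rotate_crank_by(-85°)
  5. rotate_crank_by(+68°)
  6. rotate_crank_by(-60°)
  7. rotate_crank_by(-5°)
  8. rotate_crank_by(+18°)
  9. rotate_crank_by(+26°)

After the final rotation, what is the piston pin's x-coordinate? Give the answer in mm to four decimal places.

set_geometry: r = 19 mm, L = 228 mm, e = 20 mm; θ ← 0°
rotate_crank_by(-67°): θ ← 0° -67° = -67°
rotate_crank_by(+72°): θ ← -67° +72° = 5°
rotate_crank_by(-85°): θ ← 5° -85° = -80°
rotate_crank_by(+68°): θ ← -80° +68° = -12°
rotate_crank_by(-60°): θ ← -12° -60° = -72°
rotate_crank_by(-5°): θ ← -72° -5° = -77°
rotate_crank_by(+18°): θ ← -77° +18° = -59°
rotate_crank_by(+26°): θ ← -59° +26° = -33°
crank pin P = (r cos θ, r sin θ) = (15.934741, -10.348142)
h = r sin θ − e = -10.348142 − 20 = -30.348142
x = r cos θ + √(L² − h²) = 15.934741 + √(51984.0 − 921.0097) = 15.934741 + 225.971216 = 241.905956

241.9060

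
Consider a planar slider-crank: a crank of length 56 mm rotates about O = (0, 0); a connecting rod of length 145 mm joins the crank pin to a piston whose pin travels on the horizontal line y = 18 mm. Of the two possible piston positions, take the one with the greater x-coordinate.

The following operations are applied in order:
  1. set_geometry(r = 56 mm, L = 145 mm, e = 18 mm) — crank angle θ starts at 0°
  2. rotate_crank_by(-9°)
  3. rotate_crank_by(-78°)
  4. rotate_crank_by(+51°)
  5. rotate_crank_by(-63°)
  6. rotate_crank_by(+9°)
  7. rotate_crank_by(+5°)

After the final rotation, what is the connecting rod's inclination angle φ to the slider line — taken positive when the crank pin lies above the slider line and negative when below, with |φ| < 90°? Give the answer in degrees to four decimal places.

set_geometry: r = 56 mm, L = 145 mm, e = 18 mm; θ ← 0°
rotate_crank_by(-9°): θ ← 0° -9° = -9°
rotate_crank_by(-78°): θ ← -9° -78° = -87°
rotate_crank_by(+51°): θ ← -87° +51° = -36°
rotate_crank_by(-63°): θ ← -36° -63° = -99°
rotate_crank_by(+9°): θ ← -99° +9° = -90°
rotate_crank_by(+5°): θ ← -90° +5° = -85°
crank pin P = (r cos θ, r sin θ) = (4.880722, -55.786903)
h = r sin θ − e = -55.786903 − 18 = -73.786903
sin φ = h / L = -73.786903 / 145 = -0.50887519
φ = arcsin(-0.50887519) = -30.588936°

-30.5889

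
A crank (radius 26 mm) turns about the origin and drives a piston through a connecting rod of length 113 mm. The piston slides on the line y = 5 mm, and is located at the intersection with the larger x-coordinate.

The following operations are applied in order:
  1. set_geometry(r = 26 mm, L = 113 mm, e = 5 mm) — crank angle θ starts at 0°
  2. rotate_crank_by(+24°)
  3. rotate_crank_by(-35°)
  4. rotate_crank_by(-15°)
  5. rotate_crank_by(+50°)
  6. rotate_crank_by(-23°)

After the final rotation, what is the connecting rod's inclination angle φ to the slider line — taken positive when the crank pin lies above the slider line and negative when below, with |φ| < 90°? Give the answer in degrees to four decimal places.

set_geometry: r = 26 mm, L = 113 mm, e = 5 mm; θ ← 0°
rotate_crank_by(+24°): θ ← 0° +24° = 24°
rotate_crank_by(-35°): θ ← 24° -35° = -11°
rotate_crank_by(-15°): θ ← -11° -15° = -26°
rotate_crank_by(+50°): θ ← -26° +50° = 24°
rotate_crank_by(-23°): θ ← 24° -23° = 1°
crank pin P = (r cos θ, r sin θ) = (25.996040, 0.453763)
h = r sin θ − e = 0.453763 − 5 = -4.546237
sin φ = h / L = -4.546237 / 113 = -0.04023219
φ = arcsin(-0.04023219) = -2.305757°

-2.3058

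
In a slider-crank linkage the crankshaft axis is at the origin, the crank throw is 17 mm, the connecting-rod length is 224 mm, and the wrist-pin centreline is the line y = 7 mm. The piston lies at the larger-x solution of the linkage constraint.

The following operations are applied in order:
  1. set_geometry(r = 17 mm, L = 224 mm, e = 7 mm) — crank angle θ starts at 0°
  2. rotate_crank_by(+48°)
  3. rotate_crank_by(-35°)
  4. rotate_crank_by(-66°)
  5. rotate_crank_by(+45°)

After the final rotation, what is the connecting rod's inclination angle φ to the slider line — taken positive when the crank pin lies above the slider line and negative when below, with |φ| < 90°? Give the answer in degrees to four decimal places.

set_geometry: r = 17 mm, L = 224 mm, e = 7 mm; θ ← 0°
rotate_crank_by(+48°): θ ← 0° +48° = 48°
rotate_crank_by(-35°): θ ← 48° -35° = 13°
rotate_crank_by(-66°): θ ← 13° -66° = -53°
rotate_crank_by(+45°): θ ← -53° +45° = -8°
crank pin P = (r cos θ, r sin θ) = (16.834557, -2.365943)
h = r sin θ − e = -2.365943 − 7 = -9.365943
sin φ = h / L = -9.365943 / 224 = -0.04181224
φ = arcsin(-0.04181224) = -2.396364°

-2.3964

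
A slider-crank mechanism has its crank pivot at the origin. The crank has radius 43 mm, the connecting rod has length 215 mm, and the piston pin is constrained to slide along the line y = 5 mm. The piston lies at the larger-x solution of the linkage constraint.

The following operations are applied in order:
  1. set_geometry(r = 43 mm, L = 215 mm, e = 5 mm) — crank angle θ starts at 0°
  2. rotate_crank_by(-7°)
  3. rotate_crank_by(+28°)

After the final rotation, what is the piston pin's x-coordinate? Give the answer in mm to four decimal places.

254.8918

set_geometry: r = 43 mm, L = 215 mm, e = 5 mm; θ ← 0°
rotate_crank_by(-7°): θ ← 0° -7° = -7°
rotate_crank_by(+28°): θ ← -7° +28° = 21°
crank pin P = (r cos θ, r sin θ) = (40.143958, 15.409822)
h = r sin θ − e = 15.409822 − 5 = 10.409822
x = r cos θ + √(L² − h²) = 40.143958 + √(46225.0 − 108.3644) = 40.143958 + 214.747842 = 254.891800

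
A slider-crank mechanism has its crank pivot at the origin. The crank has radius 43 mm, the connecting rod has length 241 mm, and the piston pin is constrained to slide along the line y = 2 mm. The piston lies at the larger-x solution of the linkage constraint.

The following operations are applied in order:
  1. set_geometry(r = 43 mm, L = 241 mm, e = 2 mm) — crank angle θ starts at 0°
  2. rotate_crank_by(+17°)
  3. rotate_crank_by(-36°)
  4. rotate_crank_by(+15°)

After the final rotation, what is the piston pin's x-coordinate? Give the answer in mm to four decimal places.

283.8434

set_geometry: r = 43 mm, L = 241 mm, e = 2 mm; θ ← 0°
rotate_crank_by(+17°): θ ← 0° +17° = 17°
rotate_crank_by(-36°): θ ← 17° -36° = -19°
rotate_crank_by(+15°): θ ← -19° +15° = -4°
crank pin P = (r cos θ, r sin θ) = (42.895254, -2.999528)
h = r sin θ − e = -2.999528 − 2 = -4.999528
x = r cos θ + √(L² − h²) = 42.895254 + √(58081.0 − 24.9953) = 42.895254 + 240.948137 = 283.843391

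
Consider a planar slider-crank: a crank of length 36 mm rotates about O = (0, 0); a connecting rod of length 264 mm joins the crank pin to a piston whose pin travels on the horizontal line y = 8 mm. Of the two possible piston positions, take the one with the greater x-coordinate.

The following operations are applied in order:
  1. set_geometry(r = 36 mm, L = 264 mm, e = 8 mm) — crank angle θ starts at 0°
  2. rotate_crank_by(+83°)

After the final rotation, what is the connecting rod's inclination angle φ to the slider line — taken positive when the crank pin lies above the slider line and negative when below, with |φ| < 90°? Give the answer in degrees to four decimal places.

set_geometry: r = 36 mm, L = 264 mm, e = 8 mm; θ ← 0°
rotate_crank_by(+83°): θ ← 0° +83° = 83°
crank pin P = (r cos θ, r sin θ) = (4.387296, 35.731661)
h = r sin θ − e = 35.731661 − 8 = 27.731661
sin φ = h / L = 27.731661 / 264 = 0.10504417
φ = arcsin(0.10504417) = 6.029712°

6.0297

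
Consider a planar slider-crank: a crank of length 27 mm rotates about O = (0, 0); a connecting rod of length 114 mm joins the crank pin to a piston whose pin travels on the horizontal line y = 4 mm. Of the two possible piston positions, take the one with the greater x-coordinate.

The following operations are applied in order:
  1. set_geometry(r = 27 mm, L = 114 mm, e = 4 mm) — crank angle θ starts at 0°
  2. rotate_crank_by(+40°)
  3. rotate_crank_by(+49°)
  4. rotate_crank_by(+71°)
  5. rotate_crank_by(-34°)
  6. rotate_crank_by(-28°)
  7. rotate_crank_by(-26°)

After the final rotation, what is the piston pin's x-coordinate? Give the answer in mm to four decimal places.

120.2633

set_geometry: r = 27 mm, L = 114 mm, e = 4 mm; θ ← 0°
rotate_crank_by(+40°): θ ← 0° +40° = 40°
rotate_crank_by(+49°): θ ← 40° +49° = 89°
rotate_crank_by(+71°): θ ← 89° +71° = 160°
rotate_crank_by(-34°): θ ← 160° -34° = 126°
rotate_crank_by(-28°): θ ← 126° -28° = 98°
rotate_crank_by(-26°): θ ← 98° -26° = 72°
crank pin P = (r cos θ, r sin θ) = (8.343459, 25.678526)
h = r sin θ − e = 25.678526 − 4 = 21.678526
x = r cos θ + √(L² − h²) = 8.343459 + √(12996.0 − 469.9585) = 8.343459 + 111.919799 = 120.263258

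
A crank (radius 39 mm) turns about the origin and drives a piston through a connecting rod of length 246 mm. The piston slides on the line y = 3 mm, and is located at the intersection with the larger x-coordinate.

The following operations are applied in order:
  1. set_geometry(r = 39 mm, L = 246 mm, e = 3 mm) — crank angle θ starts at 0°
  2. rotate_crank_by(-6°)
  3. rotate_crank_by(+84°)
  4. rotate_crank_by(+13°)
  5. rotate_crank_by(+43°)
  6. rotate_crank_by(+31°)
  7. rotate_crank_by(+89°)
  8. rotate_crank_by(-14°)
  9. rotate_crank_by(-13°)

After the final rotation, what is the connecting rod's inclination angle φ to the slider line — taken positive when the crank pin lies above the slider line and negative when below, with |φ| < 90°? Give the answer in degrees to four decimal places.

set_geometry: r = 39 mm, L = 246 mm, e = 3 mm; θ ← 0°
rotate_crank_by(-6°): θ ← 0° -6° = -6°
rotate_crank_by(+84°): θ ← -6° +84° = 78°
rotate_crank_by(+13°): θ ← 78° +13° = 91°
rotate_crank_by(+43°): θ ← 91° +43° = 134°
rotate_crank_by(+31°): θ ← 134° +31° = 165°
rotate_crank_by(+89°): θ ← 165° +89° = 254°
rotate_crank_by(-14°): θ ← 254° -14° = 240°
rotate_crank_by(-13°): θ ← 240° -13° = 227°
crank pin P = (r cos θ, r sin θ) = (-26.597936, -28.522794)
h = r sin θ − e = -28.522794 − 3 = -31.522794
sin φ = h / L = -31.522794 / 246 = -0.12814144
φ = arcsin(-0.12814144) = -7.362206°

-7.3622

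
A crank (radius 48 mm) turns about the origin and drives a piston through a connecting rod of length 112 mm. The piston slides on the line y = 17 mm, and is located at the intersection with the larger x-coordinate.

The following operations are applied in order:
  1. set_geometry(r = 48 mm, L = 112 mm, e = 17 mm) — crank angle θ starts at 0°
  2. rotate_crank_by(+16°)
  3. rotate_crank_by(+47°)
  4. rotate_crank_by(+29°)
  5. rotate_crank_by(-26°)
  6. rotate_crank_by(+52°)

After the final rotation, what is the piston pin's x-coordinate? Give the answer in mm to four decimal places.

86.5515

set_geometry: r = 48 mm, L = 112 mm, e = 17 mm; θ ← 0°
rotate_crank_by(+16°): θ ← 0° +16° = 16°
rotate_crank_by(+47°): θ ← 16° +47° = 63°
rotate_crank_by(+29°): θ ← 63° +29° = 92°
rotate_crank_by(-26°): θ ← 92° -26° = 66°
rotate_crank_by(+52°): θ ← 66° +52° = 118°
crank pin P = (r cos θ, r sin θ) = (-22.534635, 42.381484)
h = r sin θ − e = 42.381484 − 17 = 25.381484
x = r cos θ + √(L² − h²) = -22.534635 + √(12544.0 − 644.2198) = -22.534635 + 109.086114 = 86.551479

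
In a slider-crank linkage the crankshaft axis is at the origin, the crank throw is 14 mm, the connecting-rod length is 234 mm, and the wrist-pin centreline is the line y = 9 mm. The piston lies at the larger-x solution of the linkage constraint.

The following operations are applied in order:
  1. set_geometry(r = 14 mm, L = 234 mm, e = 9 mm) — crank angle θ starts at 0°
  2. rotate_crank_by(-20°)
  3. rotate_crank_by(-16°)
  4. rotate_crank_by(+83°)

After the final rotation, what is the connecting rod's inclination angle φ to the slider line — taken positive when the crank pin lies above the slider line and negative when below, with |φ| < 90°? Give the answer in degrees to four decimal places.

0.3034

set_geometry: r = 14 mm, L = 234 mm, e = 9 mm; θ ← 0°
rotate_crank_by(-20°): θ ← 0° -20° = -20°
rotate_crank_by(-16°): θ ← -20° -16° = -36°
rotate_crank_by(+83°): θ ← -36° +83° = 47°
crank pin P = (r cos θ, r sin θ) = (9.547977, 10.238952)
h = r sin θ − e = 10.238952 − 9 = 1.238952
sin φ = h / L = 1.238952 / 234 = 0.00529467
φ = arcsin(0.00529467) = 0.303363°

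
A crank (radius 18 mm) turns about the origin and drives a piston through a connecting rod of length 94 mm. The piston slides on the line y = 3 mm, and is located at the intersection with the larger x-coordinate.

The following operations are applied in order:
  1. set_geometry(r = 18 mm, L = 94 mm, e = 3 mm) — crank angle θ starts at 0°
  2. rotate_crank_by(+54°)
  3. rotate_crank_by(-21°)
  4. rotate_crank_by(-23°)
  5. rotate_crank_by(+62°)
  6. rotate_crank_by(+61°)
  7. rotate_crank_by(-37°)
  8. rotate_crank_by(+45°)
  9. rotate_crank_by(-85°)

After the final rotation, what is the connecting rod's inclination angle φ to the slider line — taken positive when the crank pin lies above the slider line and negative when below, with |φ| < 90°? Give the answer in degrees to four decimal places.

set_geometry: r = 18 mm, L = 94 mm, e = 3 mm; θ ← 0°
rotate_crank_by(+54°): θ ← 0° +54° = 54°
rotate_crank_by(-21°): θ ← 54° -21° = 33°
rotate_crank_by(-23°): θ ← 33° -23° = 10°
rotate_crank_by(+62°): θ ← 10° +62° = 72°
rotate_crank_by(+61°): θ ← 72° +61° = 133°
rotate_crank_by(-37°): θ ← 133° -37° = 96°
rotate_crank_by(+45°): θ ← 96° +45° = 141°
rotate_crank_by(-85°): θ ← 141° -85° = 56°
crank pin P = (r cos θ, r sin θ) = (10.065472, 14.922676)
h = r sin θ − e = 14.922676 − 3 = 11.922676
sin φ = h / L = 11.922676 / 94 = 0.12683698
φ = arcsin(0.12683698) = 7.286852°

7.2869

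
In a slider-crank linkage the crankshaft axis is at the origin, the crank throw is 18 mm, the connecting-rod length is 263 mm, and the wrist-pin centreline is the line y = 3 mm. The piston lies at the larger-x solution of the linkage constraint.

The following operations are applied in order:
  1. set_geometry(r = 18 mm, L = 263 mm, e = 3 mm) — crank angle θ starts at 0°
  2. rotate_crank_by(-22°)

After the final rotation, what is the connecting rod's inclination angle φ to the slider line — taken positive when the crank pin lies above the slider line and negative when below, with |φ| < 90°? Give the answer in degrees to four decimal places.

-2.1230

set_geometry: r = 18 mm, L = 263 mm, e = 3 mm; θ ← 0°
rotate_crank_by(-22°): θ ← 0° -22° = -22°
crank pin P = (r cos θ, r sin θ) = (16.689309, -6.742919)
h = r sin θ − e = -6.742919 − 3 = -9.742919
sin φ = h / L = -9.742919 / 263 = -0.03704532
φ = arcsin(-0.03704532) = -2.123026°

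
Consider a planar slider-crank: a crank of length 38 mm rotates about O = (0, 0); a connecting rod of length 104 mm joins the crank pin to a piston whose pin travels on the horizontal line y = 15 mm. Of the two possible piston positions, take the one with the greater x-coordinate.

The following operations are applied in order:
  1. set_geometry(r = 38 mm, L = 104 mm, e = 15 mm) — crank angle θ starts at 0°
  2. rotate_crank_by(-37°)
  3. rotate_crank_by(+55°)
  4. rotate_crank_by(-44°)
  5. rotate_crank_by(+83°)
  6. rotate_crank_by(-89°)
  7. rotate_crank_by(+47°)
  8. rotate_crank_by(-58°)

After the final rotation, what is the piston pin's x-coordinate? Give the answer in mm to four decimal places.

set_geometry: r = 38 mm, L = 104 mm, e = 15 mm; θ ← 0°
rotate_crank_by(-37°): θ ← 0° -37° = -37°
rotate_crank_by(+55°): θ ← -37° +55° = 18°
rotate_crank_by(-44°): θ ← 18° -44° = -26°
rotate_crank_by(+83°): θ ← -26° +83° = 57°
rotate_crank_by(-89°): θ ← 57° -89° = -32°
rotate_crank_by(+47°): θ ← -32° +47° = 15°
rotate_crank_by(-58°): θ ← 15° -58° = -43°
crank pin P = (r cos θ, r sin θ) = (27.791441, -25.915938)
h = r sin θ − e = -25.915938 − 15 = -40.915938
x = r cos θ + √(L² − h²) = 27.791441 + √(10816.0 − 1674.1140) = 27.791441 + 95.613211 = 123.404651

123.4047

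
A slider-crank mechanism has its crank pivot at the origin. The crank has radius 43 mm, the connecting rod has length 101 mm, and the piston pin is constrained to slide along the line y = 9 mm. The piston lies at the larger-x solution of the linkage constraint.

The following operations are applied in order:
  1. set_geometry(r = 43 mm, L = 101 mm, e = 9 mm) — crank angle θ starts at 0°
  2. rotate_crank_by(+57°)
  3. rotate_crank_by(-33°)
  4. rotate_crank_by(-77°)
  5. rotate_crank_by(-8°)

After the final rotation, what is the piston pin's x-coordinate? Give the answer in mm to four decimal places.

110.4495

set_geometry: r = 43 mm, L = 101 mm, e = 9 mm; θ ← 0°
rotate_crank_by(+57°): θ ← 0° +57° = 57°
rotate_crank_by(-33°): θ ← 57° -33° = 24°
rotate_crank_by(-77°): θ ← 24° -77° = -53°
rotate_crank_by(-8°): θ ← -53° -8° = -61°
crank pin P = (r cos θ, r sin θ) = (20.846814, -37.608647)
h = r sin θ − e = -37.608647 − 9 = -46.608647
x = r cos θ + √(L² − h²) = 20.846814 + √(10201.0 − 2172.3660) = 20.846814 + 89.602645 = 110.449459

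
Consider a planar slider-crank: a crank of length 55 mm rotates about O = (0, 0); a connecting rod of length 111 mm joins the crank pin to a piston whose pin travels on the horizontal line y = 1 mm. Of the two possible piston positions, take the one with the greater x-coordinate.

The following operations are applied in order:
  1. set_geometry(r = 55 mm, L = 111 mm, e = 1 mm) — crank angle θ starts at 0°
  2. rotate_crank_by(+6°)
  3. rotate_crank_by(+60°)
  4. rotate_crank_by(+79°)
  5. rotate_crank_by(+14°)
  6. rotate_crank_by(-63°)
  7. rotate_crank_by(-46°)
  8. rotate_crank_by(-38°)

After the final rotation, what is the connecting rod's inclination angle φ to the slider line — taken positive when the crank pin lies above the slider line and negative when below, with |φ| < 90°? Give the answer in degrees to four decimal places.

5.3944

set_geometry: r = 55 mm, L = 111 mm, e = 1 mm; θ ← 0°
rotate_crank_by(+6°): θ ← 0° +6° = 6°
rotate_crank_by(+60°): θ ← 6° +60° = 66°
rotate_crank_by(+79°): θ ← 66° +79° = 145°
rotate_crank_by(+14°): θ ← 145° +14° = 159°
rotate_crank_by(-63°): θ ← 159° -63° = 96°
rotate_crank_by(-46°): θ ← 96° -46° = 50°
rotate_crank_by(-38°): θ ← 50° -38° = 12°
crank pin P = (r cos θ, r sin θ) = (53.798118, 11.435143)
h = r sin θ − e = 11.435143 − 1 = 10.435143
sin φ = h / L = 10.435143 / 111 = 0.09401030
φ = arcsin(0.09401030) = 5.394359°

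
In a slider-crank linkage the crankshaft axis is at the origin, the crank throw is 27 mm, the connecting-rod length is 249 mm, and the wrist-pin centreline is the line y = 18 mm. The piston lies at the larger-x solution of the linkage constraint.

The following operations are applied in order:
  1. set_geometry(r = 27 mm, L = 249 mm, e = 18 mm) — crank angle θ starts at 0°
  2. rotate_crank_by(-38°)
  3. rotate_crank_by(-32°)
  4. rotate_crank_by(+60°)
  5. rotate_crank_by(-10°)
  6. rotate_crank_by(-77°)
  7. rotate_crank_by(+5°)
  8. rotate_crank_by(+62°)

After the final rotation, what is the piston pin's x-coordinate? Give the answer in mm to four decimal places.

270.3822

set_geometry: r = 27 mm, L = 249 mm, e = 18 mm; θ ← 0°
rotate_crank_by(-38°): θ ← 0° -38° = -38°
rotate_crank_by(-32°): θ ← -38° -32° = -70°
rotate_crank_by(+60°): θ ← -70° +60° = -10°
rotate_crank_by(-10°): θ ← -10° -10° = -20°
rotate_crank_by(-77°): θ ← -20° -77° = -97°
rotate_crank_by(+5°): θ ← -97° +5° = -92°
rotate_crank_by(+62°): θ ← -92° +62° = -30°
crank pin P = (r cos θ, r sin θ) = (23.382686, -13.500000)
h = r sin θ − e = -13.500000 − 18 = -31.500000
x = r cos θ + √(L² − h²) = 23.382686 + √(62001.0 − 992.2500) = 23.382686 + 246.999494 = 270.382180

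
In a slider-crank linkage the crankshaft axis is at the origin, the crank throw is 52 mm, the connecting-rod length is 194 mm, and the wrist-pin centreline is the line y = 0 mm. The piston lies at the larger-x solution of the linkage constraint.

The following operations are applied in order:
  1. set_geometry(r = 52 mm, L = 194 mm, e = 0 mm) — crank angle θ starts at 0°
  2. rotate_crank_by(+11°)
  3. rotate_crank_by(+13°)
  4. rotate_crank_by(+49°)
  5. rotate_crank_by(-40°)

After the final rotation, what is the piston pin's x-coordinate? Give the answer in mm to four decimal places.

235.5325

set_geometry: r = 52 mm, L = 194 mm, e = 0 mm; θ ← 0°
rotate_crank_by(+11°): θ ← 0° +11° = 11°
rotate_crank_by(+13°): θ ← 11° +13° = 24°
rotate_crank_by(+49°): θ ← 24° +49° = 73°
rotate_crank_by(-40°): θ ← 73° -40° = 33°
crank pin P = (r cos θ, r sin θ) = (43.610870, 28.321230)
h = r sin θ − e = 28.321230 − 0 = 28.321230
x = r cos θ + √(L² − h²) = 43.610870 + √(37636.0 − 802.0921) = 43.610870 + 191.921619 = 235.532489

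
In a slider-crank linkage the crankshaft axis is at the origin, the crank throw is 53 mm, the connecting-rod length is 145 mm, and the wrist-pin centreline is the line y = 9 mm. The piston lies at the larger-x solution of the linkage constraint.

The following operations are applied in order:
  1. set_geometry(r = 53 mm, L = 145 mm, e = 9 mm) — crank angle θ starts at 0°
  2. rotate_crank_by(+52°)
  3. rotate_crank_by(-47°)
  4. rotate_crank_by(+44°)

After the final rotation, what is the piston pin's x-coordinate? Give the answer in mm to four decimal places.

set_geometry: r = 53 mm, L = 145 mm, e = 9 mm; θ ← 0°
rotate_crank_by(+52°): θ ← 0° +52° = 52°
rotate_crank_by(-47°): θ ← 52° -47° = 5°
rotate_crank_by(+44°): θ ← 5° +44° = 49°
crank pin P = (r cos θ, r sin θ) = (34.771129, 39.999608)
h = r sin θ − e = 39.999608 − 9 = 30.999608
x = r cos θ + √(L² − h²) = 34.771129 + √(21025.0 − 960.9757) = 34.771129 + 141.647536 = 176.418664

176.4187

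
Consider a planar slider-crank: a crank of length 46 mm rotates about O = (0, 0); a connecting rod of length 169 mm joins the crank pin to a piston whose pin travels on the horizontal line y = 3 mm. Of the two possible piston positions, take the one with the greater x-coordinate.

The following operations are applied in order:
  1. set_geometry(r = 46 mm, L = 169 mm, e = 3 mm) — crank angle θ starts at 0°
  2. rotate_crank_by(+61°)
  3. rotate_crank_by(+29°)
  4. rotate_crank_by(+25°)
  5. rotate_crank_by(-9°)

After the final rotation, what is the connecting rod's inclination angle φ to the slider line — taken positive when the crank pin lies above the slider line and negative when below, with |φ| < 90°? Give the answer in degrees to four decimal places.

set_geometry: r = 46 mm, L = 169 mm, e = 3 mm; θ ← 0°
rotate_crank_by(+61°): θ ← 0° +61° = 61°
rotate_crank_by(+29°): θ ← 61° +29° = 90°
rotate_crank_by(+25°): θ ← 90° +25° = 115°
rotate_crank_by(-9°): θ ← 115° -9° = 106°
crank pin P = (r cos θ, r sin θ) = (-12.679318, 44.218038)
h = r sin θ − e = 44.218038 − 3 = 41.218038
sin φ = h / L = 41.218038 / 169 = 0.24389372
φ = arcsin(0.24389372) = 14.116465°

14.1165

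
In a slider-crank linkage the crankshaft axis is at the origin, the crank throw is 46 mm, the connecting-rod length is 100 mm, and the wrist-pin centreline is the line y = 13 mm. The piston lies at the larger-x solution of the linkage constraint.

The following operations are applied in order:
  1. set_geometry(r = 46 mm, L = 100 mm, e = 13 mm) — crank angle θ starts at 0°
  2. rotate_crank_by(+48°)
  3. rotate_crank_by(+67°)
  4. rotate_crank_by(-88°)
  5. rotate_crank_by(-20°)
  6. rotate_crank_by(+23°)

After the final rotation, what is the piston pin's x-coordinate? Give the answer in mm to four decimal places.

set_geometry: r = 46 mm, L = 100 mm, e = 13 mm; θ ← 0°
rotate_crank_by(+48°): θ ← 0° +48° = 48°
rotate_crank_by(+67°): θ ← 48° +67° = 115°
rotate_crank_by(-88°): θ ← 115° -88° = 27°
rotate_crank_by(-20°): θ ← 27° -20° = 7°
rotate_crank_by(+23°): θ ← 7° +23° = 30°
crank pin P = (r cos θ, r sin θ) = (39.837169, 23.000000)
h = r sin θ − e = 23.000000 − 13 = 10.000000
x = r cos θ + √(L² − h²) = 39.837169 + √(10000.0 − 100.0000) = 39.837169 + 99.498744 = 139.335912

139.3359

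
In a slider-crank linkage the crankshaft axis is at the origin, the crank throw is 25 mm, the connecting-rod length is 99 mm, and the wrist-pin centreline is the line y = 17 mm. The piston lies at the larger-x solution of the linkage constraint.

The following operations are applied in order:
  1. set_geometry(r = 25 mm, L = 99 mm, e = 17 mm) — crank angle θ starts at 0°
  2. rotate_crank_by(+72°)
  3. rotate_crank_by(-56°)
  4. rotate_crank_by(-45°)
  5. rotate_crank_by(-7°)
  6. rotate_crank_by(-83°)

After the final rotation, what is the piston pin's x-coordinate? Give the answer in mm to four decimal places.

set_geometry: r = 25 mm, L = 99 mm, e = 17 mm; θ ← 0°
rotate_crank_by(+72°): θ ← 0° +72° = 72°
rotate_crank_by(-56°): θ ← 72° -56° = 16°
rotate_crank_by(-45°): θ ← 16° -45° = -29°
rotate_crank_by(-7°): θ ← -29° -7° = -36°
rotate_crank_by(-83°): θ ← -36° -83° = -119°
crank pin P = (r cos θ, r sin θ) = (-12.120241, -21.865493)
h = r sin θ − e = -21.865493 − 17 = -38.865493
x = r cos θ + √(L² − h²) = -12.120241 + √(9801.0 − 1510.5265) = -12.120241 + 91.052037 = 78.931797

78.9318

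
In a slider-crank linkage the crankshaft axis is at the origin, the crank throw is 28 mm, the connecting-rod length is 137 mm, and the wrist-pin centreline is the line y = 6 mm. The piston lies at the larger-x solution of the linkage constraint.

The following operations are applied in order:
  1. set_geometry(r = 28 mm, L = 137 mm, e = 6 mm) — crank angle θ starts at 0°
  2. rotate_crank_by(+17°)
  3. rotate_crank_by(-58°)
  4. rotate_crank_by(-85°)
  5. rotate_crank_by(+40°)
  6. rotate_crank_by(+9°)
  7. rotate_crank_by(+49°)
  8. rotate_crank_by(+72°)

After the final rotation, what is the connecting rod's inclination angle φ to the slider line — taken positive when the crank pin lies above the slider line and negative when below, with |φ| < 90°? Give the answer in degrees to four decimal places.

5.6343

set_geometry: r = 28 mm, L = 137 mm, e = 6 mm; θ ← 0°
rotate_crank_by(+17°): θ ← 0° +17° = 17°
rotate_crank_by(-58°): θ ← 17° -58° = -41°
rotate_crank_by(-85°): θ ← -41° -85° = -126°
rotate_crank_by(+40°): θ ← -126° +40° = -86°
rotate_crank_by(+9°): θ ← -86° +9° = -77°
rotate_crank_by(+49°): θ ← -77° +49° = -28°
rotate_crank_by(+72°): θ ← -28° +72° = 44°
crank pin P = (r cos θ, r sin θ) = (20.141514, 19.450434)
h = r sin θ − e = 19.450434 − 6 = 13.450434
sin φ = h / L = 13.450434 / 137 = 0.09817835
φ = arcsin(0.09817835) = 5.634282°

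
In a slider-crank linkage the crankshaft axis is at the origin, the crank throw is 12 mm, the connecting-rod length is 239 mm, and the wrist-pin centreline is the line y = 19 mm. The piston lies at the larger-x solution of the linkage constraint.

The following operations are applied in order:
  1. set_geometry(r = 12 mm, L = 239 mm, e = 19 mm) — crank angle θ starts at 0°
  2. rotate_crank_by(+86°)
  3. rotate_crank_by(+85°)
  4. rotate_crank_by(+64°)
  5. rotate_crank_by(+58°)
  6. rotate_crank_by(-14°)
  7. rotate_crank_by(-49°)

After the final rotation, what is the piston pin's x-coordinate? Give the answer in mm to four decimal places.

229.6179

set_geometry: r = 12 mm, L = 239 mm, e = 19 mm; θ ← 0°
rotate_crank_by(+86°): θ ← 0° +86° = 86°
rotate_crank_by(+85°): θ ← 86° +85° = 171°
rotate_crank_by(+64°): θ ← 171° +64° = 235°
rotate_crank_by(+58°): θ ← 235° +58° = 293°
rotate_crank_by(-14°): θ ← 293° -14° = 279°
rotate_crank_by(-49°): θ ← 279° -49° = 230°
crank pin P = (r cos θ, r sin θ) = (-7.713451, -9.192533)
h = r sin θ − e = -9.192533 − 19 = -28.192533
x = r cos θ + √(L² − h²) = -7.713451 + √(57121.0 − 794.8189) = -7.713451 + 237.331374 = 229.617923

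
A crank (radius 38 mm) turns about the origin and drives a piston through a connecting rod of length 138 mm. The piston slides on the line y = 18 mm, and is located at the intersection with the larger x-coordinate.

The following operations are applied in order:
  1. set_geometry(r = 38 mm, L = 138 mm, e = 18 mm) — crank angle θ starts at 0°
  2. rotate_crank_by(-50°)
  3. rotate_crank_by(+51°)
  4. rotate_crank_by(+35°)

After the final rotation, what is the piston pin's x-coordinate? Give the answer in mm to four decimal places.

168.6745

set_geometry: r = 38 mm, L = 138 mm, e = 18 mm; θ ← 0°
rotate_crank_by(-50°): θ ← 0° -50° = -50°
rotate_crank_by(+51°): θ ← -50° +51° = 1°
rotate_crank_by(+35°): θ ← 1° +35° = 36°
crank pin P = (r cos θ, r sin θ) = (30.742646, 22.335840)
h = r sin θ − e = 22.335840 − 18 = 4.335840
x = r cos θ + √(L² − h²) = 30.742646 + √(19044.0 − 18.7995) = 30.742646 + 137.931869 = 168.674515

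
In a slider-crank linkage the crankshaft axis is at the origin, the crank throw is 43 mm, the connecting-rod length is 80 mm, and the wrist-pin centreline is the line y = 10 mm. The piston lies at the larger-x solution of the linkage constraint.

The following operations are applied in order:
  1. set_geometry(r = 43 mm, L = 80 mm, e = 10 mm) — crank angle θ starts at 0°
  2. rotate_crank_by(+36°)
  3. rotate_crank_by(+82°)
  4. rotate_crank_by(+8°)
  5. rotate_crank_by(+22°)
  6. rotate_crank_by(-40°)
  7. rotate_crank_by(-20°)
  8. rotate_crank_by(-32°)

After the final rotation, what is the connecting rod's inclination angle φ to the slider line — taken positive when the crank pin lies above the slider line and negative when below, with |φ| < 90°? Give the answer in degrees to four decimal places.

set_geometry: r = 43 mm, L = 80 mm, e = 10 mm; θ ← 0°
rotate_crank_by(+36°): θ ← 0° +36° = 36°
rotate_crank_by(+82°): θ ← 36° +82° = 118°
rotate_crank_by(+8°): θ ← 118° +8° = 126°
rotate_crank_by(+22°): θ ← 126° +22° = 148°
rotate_crank_by(-40°): θ ← 148° -40° = 108°
rotate_crank_by(-20°): θ ← 108° -20° = 88°
rotate_crank_by(-32°): θ ← 88° -32° = 56°
crank pin P = (r cos θ, r sin θ) = (24.045295, 35.648616)
h = r sin θ − e = 35.648616 − 10 = 25.648616
sin φ = h / L = 25.648616 / 80 = 0.32060770
φ = arcsin(0.32060770) = 18.699680°

18.6997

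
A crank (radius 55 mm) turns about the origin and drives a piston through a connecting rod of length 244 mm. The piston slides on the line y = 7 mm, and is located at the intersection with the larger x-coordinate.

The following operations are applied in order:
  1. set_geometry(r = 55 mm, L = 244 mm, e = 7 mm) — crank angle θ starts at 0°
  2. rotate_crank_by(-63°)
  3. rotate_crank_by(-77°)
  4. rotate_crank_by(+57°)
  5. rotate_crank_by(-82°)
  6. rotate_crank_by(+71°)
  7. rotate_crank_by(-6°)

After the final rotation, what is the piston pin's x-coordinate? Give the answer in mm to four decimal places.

226.6588

set_geometry: r = 55 mm, L = 244 mm, e = 7 mm; θ ← 0°
rotate_crank_by(-63°): θ ← 0° -63° = -63°
rotate_crank_by(-77°): θ ← -63° -77° = -140°
rotate_crank_by(+57°): θ ← -140° +57° = -83°
rotate_crank_by(-82°): θ ← -83° -82° = -165°
rotate_crank_by(+71°): θ ← -165° +71° = -94°
rotate_crank_by(-6°): θ ← -94° -6° = -100°
crank pin P = (r cos θ, r sin θ) = (-9.550650, -54.164426)
h = r sin θ − e = -54.164426 − 7 = -61.164426
x = r cos θ + √(L² − h²) = -9.550650 + √(59536.0 − 3741.0871) = -9.550650 + 236.209468 = 226.658819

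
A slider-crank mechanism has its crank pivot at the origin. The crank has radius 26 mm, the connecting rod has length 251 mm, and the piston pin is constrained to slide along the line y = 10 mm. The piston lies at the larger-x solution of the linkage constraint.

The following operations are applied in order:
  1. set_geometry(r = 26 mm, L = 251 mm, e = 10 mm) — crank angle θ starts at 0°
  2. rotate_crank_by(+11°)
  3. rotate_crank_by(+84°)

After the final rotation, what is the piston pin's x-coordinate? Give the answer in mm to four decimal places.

248.2298

set_geometry: r = 26 mm, L = 251 mm, e = 10 mm; θ ← 0°
rotate_crank_by(+11°): θ ← 0° +11° = 11°
rotate_crank_by(+84°): θ ← 11° +84° = 95°
crank pin P = (r cos θ, r sin θ) = (-2.266049, 25.901062)
h = r sin θ − e = 25.901062 − 10 = 15.901062
x = r cos θ + √(L² − h²) = -2.266049 + √(63001.0 − 252.8438) = -2.266049 + 250.495821 = 248.229771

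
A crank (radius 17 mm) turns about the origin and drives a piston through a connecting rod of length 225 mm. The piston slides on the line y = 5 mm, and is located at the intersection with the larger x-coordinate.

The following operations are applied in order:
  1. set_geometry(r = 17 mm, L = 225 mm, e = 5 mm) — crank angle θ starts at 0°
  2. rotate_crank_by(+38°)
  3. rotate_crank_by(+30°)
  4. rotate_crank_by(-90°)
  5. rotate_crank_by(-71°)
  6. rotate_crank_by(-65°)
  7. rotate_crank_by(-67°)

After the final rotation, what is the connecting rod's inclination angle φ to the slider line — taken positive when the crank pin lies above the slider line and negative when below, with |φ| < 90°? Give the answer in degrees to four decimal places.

1.7881

set_geometry: r = 17 mm, L = 225 mm, e = 5 mm; θ ← 0°
rotate_crank_by(+38°): θ ← 0° +38° = 38°
rotate_crank_by(+30°): θ ← 38° +30° = 68°
rotate_crank_by(-90°): θ ← 68° -90° = -22°
rotate_crank_by(-71°): θ ← -22° -71° = -93°
rotate_crank_by(-65°): θ ← -93° -65° = -158°
rotate_crank_by(-67°): θ ← -158° -67° = -225°
crank pin P = (r cos θ, r sin θ) = (-12.020815, 12.020815)
h = r sin θ − e = 12.020815 − 5 = 7.020815
sin φ = h / L = 7.020815 / 225 = 0.03120362
φ = arcsin(0.03120362) = 1.788126°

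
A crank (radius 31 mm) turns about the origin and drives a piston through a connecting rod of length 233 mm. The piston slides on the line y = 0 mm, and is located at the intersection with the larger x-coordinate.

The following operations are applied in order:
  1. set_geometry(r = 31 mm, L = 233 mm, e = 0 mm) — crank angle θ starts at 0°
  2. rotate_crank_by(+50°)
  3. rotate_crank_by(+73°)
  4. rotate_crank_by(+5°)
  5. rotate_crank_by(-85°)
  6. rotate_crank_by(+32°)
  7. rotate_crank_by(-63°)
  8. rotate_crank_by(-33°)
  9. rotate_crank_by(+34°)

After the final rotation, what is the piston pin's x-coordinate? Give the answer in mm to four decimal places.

set_geometry: r = 31 mm, L = 233 mm, e = 0 mm; θ ← 0°
rotate_crank_by(+50°): θ ← 0° +50° = 50°
rotate_crank_by(+73°): θ ← 50° +73° = 123°
rotate_crank_by(+5°): θ ← 123° +5° = 128°
rotate_crank_by(-85°): θ ← 128° -85° = 43°
rotate_crank_by(+32°): θ ← 43° +32° = 75°
rotate_crank_by(-63°): θ ← 75° -63° = 12°
rotate_crank_by(-33°): θ ← 12° -33° = -21°
rotate_crank_by(+34°): θ ← -21° +34° = 13°
crank pin P = (r cos θ, r sin θ) = (30.205472, 6.973483)
h = r sin θ − e = 6.973483 − 0 = 6.973483
x = r cos θ + √(L² − h²) = 30.205472 + √(54289.0 − 48.6295) = 30.205472 + 232.895622 = 263.101094

263.1011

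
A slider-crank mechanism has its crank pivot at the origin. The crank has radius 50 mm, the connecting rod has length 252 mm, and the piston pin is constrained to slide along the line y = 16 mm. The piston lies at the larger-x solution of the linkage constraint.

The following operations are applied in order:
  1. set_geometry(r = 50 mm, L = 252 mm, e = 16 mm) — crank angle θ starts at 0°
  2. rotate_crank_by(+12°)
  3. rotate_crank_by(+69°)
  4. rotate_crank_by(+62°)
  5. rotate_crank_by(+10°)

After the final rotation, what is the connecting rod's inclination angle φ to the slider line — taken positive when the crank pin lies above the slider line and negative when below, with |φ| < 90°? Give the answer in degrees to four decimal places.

1.5234

set_geometry: r = 50 mm, L = 252 mm, e = 16 mm; θ ← 0°
rotate_crank_by(+12°): θ ← 0° +12° = 12°
rotate_crank_by(+69°): θ ← 12° +69° = 81°
rotate_crank_by(+62°): θ ← 81° +62° = 143°
rotate_crank_by(+10°): θ ← 143° +10° = 153°
crank pin P = (r cos θ, r sin θ) = (-44.550326, 22.699525)
h = r sin θ − e = 22.699525 − 16 = 6.699525
sin φ = h / L = 6.699525 / 252 = 0.02658542
φ = arcsin(0.02658542) = 1.523412°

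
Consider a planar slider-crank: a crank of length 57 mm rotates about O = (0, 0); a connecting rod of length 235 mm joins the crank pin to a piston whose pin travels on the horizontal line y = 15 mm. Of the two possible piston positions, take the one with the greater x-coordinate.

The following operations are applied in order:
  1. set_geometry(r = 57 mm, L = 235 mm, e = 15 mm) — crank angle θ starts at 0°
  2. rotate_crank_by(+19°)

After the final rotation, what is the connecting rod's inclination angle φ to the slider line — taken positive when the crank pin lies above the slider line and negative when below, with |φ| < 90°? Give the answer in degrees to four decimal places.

0.8674

set_geometry: r = 57 mm, L = 235 mm, e = 15 mm; θ ← 0°
rotate_crank_by(+19°): θ ← 0° +19° = 19°
crank pin P = (r cos θ, r sin θ) = (53.894559, 18.557385)
h = r sin θ − e = 18.557385 − 15 = 3.557385
sin φ = h / L = 3.557385 / 235 = 0.01513781
φ = arcsin(0.01513781) = 0.867366°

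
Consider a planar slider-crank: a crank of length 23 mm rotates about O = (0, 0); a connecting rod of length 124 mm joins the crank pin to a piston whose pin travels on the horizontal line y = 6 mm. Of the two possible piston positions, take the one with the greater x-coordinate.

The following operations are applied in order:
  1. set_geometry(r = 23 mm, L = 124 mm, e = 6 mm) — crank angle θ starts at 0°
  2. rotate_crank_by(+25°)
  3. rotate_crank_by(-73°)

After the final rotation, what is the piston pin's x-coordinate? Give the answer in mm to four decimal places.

set_geometry: r = 23 mm, L = 124 mm, e = 6 mm; θ ← 0°
rotate_crank_by(+25°): θ ← 0° +25° = 25°
rotate_crank_by(-73°): θ ← 25° -73° = -48°
crank pin P = (r cos θ, r sin θ) = (15.390004, -17.092331)
h = r sin θ − e = -17.092331 − 6 = -23.092331
x = r cos θ + √(L² − h²) = 15.390004 + √(15376.0 − 533.2558) = 15.390004 + 121.830802 = 137.220806

137.2208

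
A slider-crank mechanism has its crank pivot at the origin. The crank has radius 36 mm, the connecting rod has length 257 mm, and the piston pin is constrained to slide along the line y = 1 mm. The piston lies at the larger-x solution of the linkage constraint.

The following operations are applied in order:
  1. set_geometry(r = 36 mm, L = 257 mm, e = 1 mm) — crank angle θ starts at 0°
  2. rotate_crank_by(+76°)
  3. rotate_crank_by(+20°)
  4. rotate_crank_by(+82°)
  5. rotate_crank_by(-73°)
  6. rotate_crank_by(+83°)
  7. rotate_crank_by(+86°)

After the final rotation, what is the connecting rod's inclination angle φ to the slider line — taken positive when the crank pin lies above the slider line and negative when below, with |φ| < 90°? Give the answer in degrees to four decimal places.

-8.2578

set_geometry: r = 36 mm, L = 257 mm, e = 1 mm; θ ← 0°
rotate_crank_by(+76°): θ ← 0° +76° = 76°
rotate_crank_by(+20°): θ ← 76° +20° = 96°
rotate_crank_by(+82°): θ ← 96° +82° = 178°
rotate_crank_by(-73°): θ ← 178° -73° = 105°
rotate_crank_by(+83°): θ ← 105° +83° = 188°
rotate_crank_by(+86°): θ ← 188° +86° = 274°
crank pin P = (r cos θ, r sin θ) = (2.511233, -35.912306)
h = r sin θ − e = -35.912306 − 1 = -36.912306
sin φ = h / L = -36.912306 / 257 = -0.14362765
φ = arcsin(-0.14362765) = -8.257817°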